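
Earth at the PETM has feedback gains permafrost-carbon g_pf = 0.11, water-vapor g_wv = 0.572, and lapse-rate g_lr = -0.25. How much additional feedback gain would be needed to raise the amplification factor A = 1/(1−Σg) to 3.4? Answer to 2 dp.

0.27

Current total gain = 0.432.
Target gain for A = 3.4: g* = 1 − 1/3.4 = 0.7059.
Additional gain needed = 0.7059 − 0.432 = 0.27.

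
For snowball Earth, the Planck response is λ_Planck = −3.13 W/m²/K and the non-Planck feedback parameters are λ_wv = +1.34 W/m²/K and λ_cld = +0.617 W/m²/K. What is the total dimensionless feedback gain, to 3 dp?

Convert to gains: g_wv = 1.34/3.13 = 0.4281; g_cld = 0.617/3.13 = 0.1971.
Total gain g = 0.6252.

0.625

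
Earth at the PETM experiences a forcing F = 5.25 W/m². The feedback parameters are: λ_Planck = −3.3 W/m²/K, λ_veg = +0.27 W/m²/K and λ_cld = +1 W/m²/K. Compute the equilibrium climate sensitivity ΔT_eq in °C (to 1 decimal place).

Net feedback parameter λ = (−3.3) + (+0.27) + (+1) = -2.03 W/m²/K.
ΔT = −F/λ = −5.25/(-2.03) = 2.6 °C.

2.6 °C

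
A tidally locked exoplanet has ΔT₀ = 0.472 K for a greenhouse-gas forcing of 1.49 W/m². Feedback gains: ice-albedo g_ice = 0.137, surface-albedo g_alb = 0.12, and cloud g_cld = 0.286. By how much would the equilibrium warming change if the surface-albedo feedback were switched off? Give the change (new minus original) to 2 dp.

-0.21 K

Original: g = 0.543, ΔT = 0.472/(1−0.543) = 1.0328 K.
Without surface-albedo: g' = 0.423, ΔT' = 0.472/(1−0.423) = 0.8180 K.
Change = 0.8180 − 1.0328 = -0.21 K.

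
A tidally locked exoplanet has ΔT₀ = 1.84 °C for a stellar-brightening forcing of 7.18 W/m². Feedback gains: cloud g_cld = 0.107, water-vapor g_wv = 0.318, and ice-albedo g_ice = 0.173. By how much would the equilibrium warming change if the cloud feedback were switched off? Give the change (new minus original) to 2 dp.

-0.96 °C

Original: g = 0.598, ΔT = 1.84/(1−0.598) = 4.5771 °C.
Without cloud: g' = 0.491, ΔT' = 1.84/(1−0.491) = 3.6149 °C.
Change = 3.6149 − 4.5771 = -0.96 °C.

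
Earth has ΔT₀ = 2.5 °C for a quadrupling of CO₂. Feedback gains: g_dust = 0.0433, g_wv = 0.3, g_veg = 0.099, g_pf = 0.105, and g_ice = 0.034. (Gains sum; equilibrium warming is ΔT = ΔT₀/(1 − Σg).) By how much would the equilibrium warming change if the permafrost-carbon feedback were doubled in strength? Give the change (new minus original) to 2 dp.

2.00 °C

Original: g = 0.5813, ΔT = 2.5/(1−0.5813) = 5.9709 °C.
With doubled permafrost-carbon: g' = 0.6863, ΔT' = 2.5/(1−0.6863) = 7.9694 °C.
Change = 7.9694 − 5.9709 = 2.00 °C.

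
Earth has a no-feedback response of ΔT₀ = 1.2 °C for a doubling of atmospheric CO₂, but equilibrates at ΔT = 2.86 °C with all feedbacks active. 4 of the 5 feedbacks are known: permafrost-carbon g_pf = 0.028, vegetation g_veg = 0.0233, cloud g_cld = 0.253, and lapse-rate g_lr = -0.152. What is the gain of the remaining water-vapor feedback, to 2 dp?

Amplification A = ΔT/ΔT₀ = 2.86/1.2 = 2.383.
Total gain g = 1 − 1/A = 1 − 1/2.383 = 0.5804.
Known gains sum to 0.028 + 0.0233 + 0.253 − 0.152 = 0.1523.
g_wv = 0.5804 − 0.1523 = 0.43.

0.43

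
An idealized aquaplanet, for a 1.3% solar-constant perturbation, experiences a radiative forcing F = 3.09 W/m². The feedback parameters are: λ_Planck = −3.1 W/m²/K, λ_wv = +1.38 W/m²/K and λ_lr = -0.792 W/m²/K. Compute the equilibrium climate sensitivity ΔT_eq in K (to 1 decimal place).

1.2 K

Net feedback parameter λ = (−3.1) + (+1.38) + (-0.792) = -2.512 W/m²/K.
ΔT = −F/λ = −3.09/(-2.512) = 1.2 K.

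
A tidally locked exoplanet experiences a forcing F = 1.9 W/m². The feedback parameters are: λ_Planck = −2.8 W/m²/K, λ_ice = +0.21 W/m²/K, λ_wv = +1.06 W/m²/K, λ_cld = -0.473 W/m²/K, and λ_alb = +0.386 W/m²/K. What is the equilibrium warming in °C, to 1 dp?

Net feedback parameter λ = (−2.8) + (+0.21) + (+1.06) + (-0.473) + (+0.386) = -1.617 W/m²/K.
ΔT = −F/λ = −1.9/(-1.617) = 1.2 °C.

1.2 °C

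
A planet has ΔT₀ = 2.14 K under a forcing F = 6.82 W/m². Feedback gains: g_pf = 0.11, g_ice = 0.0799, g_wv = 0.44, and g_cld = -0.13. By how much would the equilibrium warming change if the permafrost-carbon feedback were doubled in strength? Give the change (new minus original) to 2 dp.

1.21 K

Original: g = 0.4999, ΔT = 2.14/(1−0.4999) = 4.2791 K.
With doubled permafrost-carbon: g' = 0.6099, ΔT' = 2.14/(1−0.6099) = 5.4858 K.
Change = 5.4858 − 4.2791 = 1.21 K.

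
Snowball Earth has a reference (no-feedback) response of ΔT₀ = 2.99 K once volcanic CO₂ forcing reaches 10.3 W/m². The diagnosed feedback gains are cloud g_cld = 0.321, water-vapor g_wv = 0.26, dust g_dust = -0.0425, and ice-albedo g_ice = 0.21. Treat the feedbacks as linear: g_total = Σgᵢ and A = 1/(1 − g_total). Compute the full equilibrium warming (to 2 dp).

Total gain g = 0.321 + 0.26 − 0.0425 + 0.21 = 0.7485.
Amplification A = 1/(1 − 0.7485) = 3.976.
ΔT = 2.99 × 3.976 = 11.89 K.

11.89 K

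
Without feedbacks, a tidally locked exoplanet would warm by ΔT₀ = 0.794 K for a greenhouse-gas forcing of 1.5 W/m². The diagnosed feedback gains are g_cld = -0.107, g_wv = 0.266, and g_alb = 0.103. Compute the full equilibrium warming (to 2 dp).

Total gain g = -0.107 + 0.266 + 0.103 = 0.262.
Amplification A = 1/(1 − 0.262) = 1.355.
ΔT = 0.794 × 1.355 = 1.08 K.

1.08 K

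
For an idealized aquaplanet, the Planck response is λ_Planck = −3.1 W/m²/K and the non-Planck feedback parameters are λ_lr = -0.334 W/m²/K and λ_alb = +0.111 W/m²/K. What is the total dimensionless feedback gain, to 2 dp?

Convert to gains: g_lr = -0.334/3.1 = -0.1077; g_alb = 0.111/3.1 = 0.03581.
Total gain g = -0.07189.

-0.07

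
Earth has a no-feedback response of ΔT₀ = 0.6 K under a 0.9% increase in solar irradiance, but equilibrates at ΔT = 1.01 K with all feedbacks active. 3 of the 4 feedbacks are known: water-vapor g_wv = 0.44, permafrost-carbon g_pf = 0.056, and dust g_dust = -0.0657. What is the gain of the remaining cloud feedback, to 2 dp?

Amplification A = ΔT/ΔT₀ = 1.01/0.6 = 1.683.
Total gain g = 1 − 1/A = 1 − 1/1.683 = 0.4058.
Known gains sum to 0.44 + 0.056 − 0.0657 = 0.4303.
g_cld = 0.4058 − 0.4303 = -0.02.

-0.02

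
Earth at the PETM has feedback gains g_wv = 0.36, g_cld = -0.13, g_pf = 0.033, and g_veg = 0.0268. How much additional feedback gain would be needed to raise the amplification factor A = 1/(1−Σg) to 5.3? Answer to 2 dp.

0.52

Current total gain = 0.2898.
Target gain for A = 5.3: g* = 1 − 1/5.3 = 0.8113.
Additional gain needed = 0.8113 − 0.2898 = 0.52.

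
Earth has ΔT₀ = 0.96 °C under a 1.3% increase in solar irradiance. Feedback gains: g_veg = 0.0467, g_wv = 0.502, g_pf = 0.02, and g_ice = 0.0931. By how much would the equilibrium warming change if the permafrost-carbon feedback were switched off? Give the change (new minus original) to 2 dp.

Original: g = 0.6618, ΔT = 0.96/(1−0.6618) = 2.8386 °C.
Without permafrost-carbon: g' = 0.6418, ΔT' = 0.96/(1−0.6418) = 2.6801 °C.
Change = 2.6801 − 2.8386 = -0.16 °C.

-0.16 °C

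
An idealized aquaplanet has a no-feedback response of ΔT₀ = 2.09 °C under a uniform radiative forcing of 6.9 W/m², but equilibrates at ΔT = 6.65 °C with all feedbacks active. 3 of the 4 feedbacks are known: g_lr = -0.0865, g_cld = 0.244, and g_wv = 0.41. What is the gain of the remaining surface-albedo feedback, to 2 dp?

0.12

Amplification A = ΔT/ΔT₀ = 6.65/2.09 = 3.182.
Total gain g = 1 − 1/A = 1 − 1/3.182 = 0.6857.
Known gains sum to -0.0865 + 0.244 + 0.41 = 0.5675.
g_alb = 0.6857 − 0.5675 = 0.12.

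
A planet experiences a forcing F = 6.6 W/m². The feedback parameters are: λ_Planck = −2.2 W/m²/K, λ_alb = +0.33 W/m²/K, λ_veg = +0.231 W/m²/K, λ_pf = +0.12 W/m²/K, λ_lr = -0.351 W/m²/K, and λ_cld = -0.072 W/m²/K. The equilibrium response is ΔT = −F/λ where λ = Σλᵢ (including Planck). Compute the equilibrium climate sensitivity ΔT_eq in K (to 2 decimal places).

Net feedback parameter λ = (−2.2) + (+0.33) + (+0.231) + (+0.12) + (-0.351) + (-0.072) = -1.942 W/m²/K.
ΔT = −F/λ = −6.6/(-1.942) = 3.40 K.

3.40 K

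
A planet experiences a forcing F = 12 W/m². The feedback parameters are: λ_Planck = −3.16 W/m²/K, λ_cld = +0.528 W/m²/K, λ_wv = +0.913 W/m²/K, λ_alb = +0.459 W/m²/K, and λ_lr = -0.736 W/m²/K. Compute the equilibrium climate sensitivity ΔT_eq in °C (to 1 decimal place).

6.0 °C

Net feedback parameter λ = (−3.16) + (+0.528) + (+0.913) + (+0.459) + (-0.736) = -1.996 W/m²/K.
ΔT = −F/λ = −12/(-1.996) = 6.0 °C.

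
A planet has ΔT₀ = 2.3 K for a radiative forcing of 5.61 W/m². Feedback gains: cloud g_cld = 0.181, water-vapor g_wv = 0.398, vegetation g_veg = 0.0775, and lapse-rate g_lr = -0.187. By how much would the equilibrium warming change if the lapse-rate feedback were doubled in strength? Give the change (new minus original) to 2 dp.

Original: g = 0.4695, ΔT = 2.3/(1−0.4695) = 4.3355 K.
With doubled lapse-rate: g' = 0.2825, ΔT' = 2.3/(1−0.2825) = 3.2056 K.
Change = 3.2056 − 4.3355 = -1.13 K.

-1.13 K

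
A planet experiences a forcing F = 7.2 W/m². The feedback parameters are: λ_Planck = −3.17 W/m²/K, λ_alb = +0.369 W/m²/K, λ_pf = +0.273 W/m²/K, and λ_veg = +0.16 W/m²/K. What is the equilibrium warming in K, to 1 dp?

3.0 K

Net feedback parameter λ = (−3.17) + (+0.369) + (+0.273) + (+0.16) = -2.368 W/m²/K.
ΔT = −F/λ = −7.2/(-2.368) = 3.0 K.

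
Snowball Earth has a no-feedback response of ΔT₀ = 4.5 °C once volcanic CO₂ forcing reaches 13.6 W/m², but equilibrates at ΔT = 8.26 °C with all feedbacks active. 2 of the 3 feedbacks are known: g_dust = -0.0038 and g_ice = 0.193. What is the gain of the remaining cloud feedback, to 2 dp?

Amplification A = ΔT/ΔT₀ = 8.26/4.5 = 1.836.
Total gain g = 1 − 1/A = 1 − 1/1.836 = 0.4553.
Known gains sum to -0.0038 + 0.193 = 0.1892.
g_cld = 0.4553 − 0.1892 = 0.27.

0.27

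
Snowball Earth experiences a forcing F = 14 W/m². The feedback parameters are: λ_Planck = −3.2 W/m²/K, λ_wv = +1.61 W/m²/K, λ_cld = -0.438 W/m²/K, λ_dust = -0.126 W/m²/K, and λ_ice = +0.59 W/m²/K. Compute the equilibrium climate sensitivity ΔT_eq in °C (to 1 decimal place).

Net feedback parameter λ = (−3.2) + (+1.61) + (-0.438) + (-0.126) + (+0.59) = -1.564 W/m²/K.
ΔT = −F/λ = −14/(-1.564) = 9.0 °C.

9.0 °C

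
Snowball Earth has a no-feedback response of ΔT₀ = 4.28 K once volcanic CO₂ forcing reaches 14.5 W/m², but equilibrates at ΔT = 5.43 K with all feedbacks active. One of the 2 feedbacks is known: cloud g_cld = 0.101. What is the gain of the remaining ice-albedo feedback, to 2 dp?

0.11

Amplification A = ΔT/ΔT₀ = 5.43/4.28 = 1.269.
Total gain g = 1 − 1/A = 1 − 1/1.269 = 0.212.
The known gain is 0.101.
g_ice = 0.212 − 0.101 = 0.11.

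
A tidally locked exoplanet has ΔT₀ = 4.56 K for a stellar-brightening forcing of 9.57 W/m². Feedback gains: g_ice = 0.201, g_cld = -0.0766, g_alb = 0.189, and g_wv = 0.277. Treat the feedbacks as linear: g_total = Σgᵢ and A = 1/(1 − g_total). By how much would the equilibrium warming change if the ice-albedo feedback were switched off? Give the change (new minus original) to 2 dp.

Original: g = 0.5904, ΔT = 4.56/(1−0.5904) = 11.1328 K.
Without ice-albedo: g' = 0.3894, ΔT' = 4.56/(1−0.3894) = 7.4681 K.
Change = 7.4681 − 11.1328 = -3.66 K.

-3.66 K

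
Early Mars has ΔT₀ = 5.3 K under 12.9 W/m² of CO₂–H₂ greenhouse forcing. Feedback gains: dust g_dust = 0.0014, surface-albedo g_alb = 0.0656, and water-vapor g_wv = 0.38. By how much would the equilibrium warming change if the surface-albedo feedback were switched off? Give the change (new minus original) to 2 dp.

-1.02 K

Original: g = 0.447, ΔT = 5.3/(1−0.447) = 9.5841 K.
Without surface-albedo: g' = 0.3814, ΔT' = 5.3/(1−0.3814) = 8.5677 K.
Change = 8.5677 − 9.5841 = -1.02 K.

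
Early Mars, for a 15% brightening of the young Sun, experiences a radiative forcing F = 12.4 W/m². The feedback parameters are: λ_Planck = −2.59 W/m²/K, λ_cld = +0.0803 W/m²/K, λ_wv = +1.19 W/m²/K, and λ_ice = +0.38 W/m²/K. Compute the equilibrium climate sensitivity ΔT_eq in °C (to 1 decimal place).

Net feedback parameter λ = (−2.59) + (+0.0803) + (+1.19) + (+0.38) = -0.9397 W/m²/K.
ΔT = −F/λ = −12.4/(-0.9397) = 13.2 °C.

13.2 °C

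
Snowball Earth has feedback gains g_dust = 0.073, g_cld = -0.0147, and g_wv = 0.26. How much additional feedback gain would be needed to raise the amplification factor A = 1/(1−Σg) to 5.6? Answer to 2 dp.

Current total gain = 0.3183.
Target gain for A = 5.6: g* = 1 − 1/5.6 = 0.8214.
Additional gain needed = 0.8214 − 0.3183 = 0.50.

0.50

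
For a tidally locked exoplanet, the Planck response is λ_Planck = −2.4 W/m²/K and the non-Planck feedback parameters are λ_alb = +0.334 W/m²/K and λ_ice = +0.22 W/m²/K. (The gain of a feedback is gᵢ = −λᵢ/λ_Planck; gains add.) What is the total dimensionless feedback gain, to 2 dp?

Convert to gains: g_alb = 0.334/2.4 = 0.1392; g_ice = 0.22/2.4 = 0.09167.
Total gain g = 0.23087.

0.23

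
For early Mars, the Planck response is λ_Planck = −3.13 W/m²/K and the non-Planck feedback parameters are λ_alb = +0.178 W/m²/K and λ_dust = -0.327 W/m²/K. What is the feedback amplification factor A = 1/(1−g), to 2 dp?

Convert to gains: g_alb = 0.178/3.13 = 0.05687; g_dust = -0.327/3.13 = -0.1045.
Total gain g = -0.04763.
A = 1/(1 + 0.04763) = 0.95.

0.95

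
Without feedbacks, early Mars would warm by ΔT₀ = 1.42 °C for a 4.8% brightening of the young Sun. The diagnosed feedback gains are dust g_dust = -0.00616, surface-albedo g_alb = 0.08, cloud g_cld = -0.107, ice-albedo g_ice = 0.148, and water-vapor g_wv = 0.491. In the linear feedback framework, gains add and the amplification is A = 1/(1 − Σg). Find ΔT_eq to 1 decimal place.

3.6 °C

Total gain g = -0.00616 + 0.08 − 0.107 + 0.148 + 0.491 = 0.60584.
Amplification A = 1/(1 − 0.60584) = 2.537.
ΔT = 1.42 × 2.537 = 3.6 °C.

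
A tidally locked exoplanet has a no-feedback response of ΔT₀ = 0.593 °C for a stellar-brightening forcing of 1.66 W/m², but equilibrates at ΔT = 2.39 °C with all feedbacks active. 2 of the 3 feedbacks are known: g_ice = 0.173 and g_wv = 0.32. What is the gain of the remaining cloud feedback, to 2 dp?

Amplification A = ΔT/ΔT₀ = 2.39/0.593 = 4.03.
Total gain g = 1 − 1/A = 1 − 1/4.03 = 0.7519.
Known gains sum to 0.173 + 0.32 = 0.493.
g_cld = 0.7519 − 0.493 = 0.26.

0.26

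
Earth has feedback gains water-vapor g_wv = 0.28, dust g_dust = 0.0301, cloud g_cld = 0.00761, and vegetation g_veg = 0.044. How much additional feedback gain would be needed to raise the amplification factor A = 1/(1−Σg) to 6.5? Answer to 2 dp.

Current total gain = 0.36171.
Target gain for A = 6.5: g* = 1 − 1/6.5 = 0.8462.
Additional gain needed = 0.8462 − 0.36171 = 0.48.

0.48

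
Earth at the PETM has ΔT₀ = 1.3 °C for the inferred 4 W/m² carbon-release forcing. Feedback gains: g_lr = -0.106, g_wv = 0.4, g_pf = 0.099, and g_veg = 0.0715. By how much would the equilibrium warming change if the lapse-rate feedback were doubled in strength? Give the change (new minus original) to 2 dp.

Original: g = 0.4645, ΔT = 1.3/(1−0.4645) = 2.4276 °C.
With doubled lapse-rate: g' = 0.3585, ΔT' = 1.3/(1−0.3585) = 2.0265 °C.
Change = 2.0265 − 2.4276 = -0.40 °C.

-0.40 °C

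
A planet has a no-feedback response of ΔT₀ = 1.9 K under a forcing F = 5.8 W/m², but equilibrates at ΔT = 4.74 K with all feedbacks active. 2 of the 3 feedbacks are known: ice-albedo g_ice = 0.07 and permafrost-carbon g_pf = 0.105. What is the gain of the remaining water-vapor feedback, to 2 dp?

0.42

Amplification A = ΔT/ΔT₀ = 4.74/1.9 = 2.495.
Total gain g = 1 − 1/A = 1 − 1/2.495 = 0.5992.
Known gains sum to 0.07 + 0.105 = 0.175.
g_wv = 0.5992 − 0.175 = 0.42.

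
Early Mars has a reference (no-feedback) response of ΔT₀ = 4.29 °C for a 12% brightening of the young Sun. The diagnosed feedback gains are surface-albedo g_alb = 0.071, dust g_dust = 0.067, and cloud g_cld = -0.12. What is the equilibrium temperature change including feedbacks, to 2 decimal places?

4.37 °C

Total gain g = 0.071 + 0.067 − 0.12 = 0.018.
Amplification A = 1/(1 − 0.018) = 1.018.
ΔT = 4.29 × 1.018 = 4.37 °C.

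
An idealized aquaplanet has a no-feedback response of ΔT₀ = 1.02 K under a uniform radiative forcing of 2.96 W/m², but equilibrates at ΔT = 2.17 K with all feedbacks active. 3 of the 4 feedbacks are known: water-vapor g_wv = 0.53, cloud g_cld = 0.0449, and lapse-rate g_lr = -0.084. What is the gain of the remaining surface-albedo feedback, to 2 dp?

0.04

Amplification A = ΔT/ΔT₀ = 2.17/1.02 = 2.127.
Total gain g = 1 − 1/A = 1 − 1/2.127 = 0.5299.
Known gains sum to 0.53 + 0.0449 − 0.084 = 0.4909.
g_alb = 0.5299 − 0.4909 = 0.04.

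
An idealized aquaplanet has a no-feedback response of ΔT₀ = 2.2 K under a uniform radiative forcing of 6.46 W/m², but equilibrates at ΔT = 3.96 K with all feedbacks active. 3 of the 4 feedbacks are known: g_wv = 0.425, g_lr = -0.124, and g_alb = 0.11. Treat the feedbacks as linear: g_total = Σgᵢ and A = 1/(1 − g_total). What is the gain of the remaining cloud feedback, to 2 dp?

Amplification A = ΔT/ΔT₀ = 3.96/2.2 = 1.8.
Total gain g = 1 − 1/A = 1 − 1/1.8 = 0.4444.
Known gains sum to 0.425 − 0.124 + 0.11 = 0.411.
g_cld = 0.4444 − 0.411 = 0.03.

0.03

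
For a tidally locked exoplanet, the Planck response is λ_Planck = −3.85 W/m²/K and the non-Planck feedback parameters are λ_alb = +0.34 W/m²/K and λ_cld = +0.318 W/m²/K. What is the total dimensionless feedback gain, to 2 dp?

0.17

Convert to gains: g_alb = 0.34/3.85 = 0.08831; g_cld = 0.318/3.85 = 0.0826.
Total gain g = 0.17091.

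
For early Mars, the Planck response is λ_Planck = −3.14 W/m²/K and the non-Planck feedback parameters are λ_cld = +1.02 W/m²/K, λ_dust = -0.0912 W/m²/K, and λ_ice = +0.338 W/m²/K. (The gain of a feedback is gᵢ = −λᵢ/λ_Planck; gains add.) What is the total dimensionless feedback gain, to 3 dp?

0.403

Convert to gains: g_cld = 1.02/3.14 = 0.3248; g_dust = -0.0912/3.14 = -0.02904; g_ice = 0.338/3.14 = 0.1076.
Total gain g = 0.40336.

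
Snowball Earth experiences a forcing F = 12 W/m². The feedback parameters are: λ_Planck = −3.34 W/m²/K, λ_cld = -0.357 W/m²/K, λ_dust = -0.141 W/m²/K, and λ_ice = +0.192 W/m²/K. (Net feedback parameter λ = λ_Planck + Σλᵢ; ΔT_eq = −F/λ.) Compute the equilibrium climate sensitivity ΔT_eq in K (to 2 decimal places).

3.29 K

Net feedback parameter λ = (−3.34) + (-0.357) + (-0.141) + (+0.192) = -3.646 W/m²/K.
ΔT = −F/λ = −12/(-3.646) = 3.29 K.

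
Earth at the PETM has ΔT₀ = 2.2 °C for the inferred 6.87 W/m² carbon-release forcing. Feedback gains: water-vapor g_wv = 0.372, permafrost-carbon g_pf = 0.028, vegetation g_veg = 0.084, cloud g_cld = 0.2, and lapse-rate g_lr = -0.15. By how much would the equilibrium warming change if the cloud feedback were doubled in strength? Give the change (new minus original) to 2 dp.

Original: g = 0.534, ΔT = 2.2/(1−0.534) = 4.7210 °C.
With doubled cloud: g' = 0.734, ΔT' = 2.2/(1−0.734) = 8.2707 °C.
Change = 8.2707 − 4.7210 = 3.55 °C.

3.55 °C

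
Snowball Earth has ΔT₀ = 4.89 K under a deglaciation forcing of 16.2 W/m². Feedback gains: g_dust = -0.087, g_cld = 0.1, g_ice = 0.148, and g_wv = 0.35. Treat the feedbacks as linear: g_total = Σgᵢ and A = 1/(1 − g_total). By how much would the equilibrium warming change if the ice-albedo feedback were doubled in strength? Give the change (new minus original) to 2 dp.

Original: g = 0.511, ΔT = 4.89/(1−0.511) = 10.0000 K.
With doubled ice-albedo: g' = 0.659, ΔT' = 4.89/(1−0.659) = 14.3402 K.
Change = 14.3402 − 10.0000 = 4.34 K.

4.34 K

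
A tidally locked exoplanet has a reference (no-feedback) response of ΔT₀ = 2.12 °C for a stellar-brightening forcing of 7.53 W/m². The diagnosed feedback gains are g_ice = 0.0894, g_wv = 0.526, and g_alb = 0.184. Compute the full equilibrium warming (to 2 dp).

10.57 °C

Total gain g = 0.0894 + 0.526 + 0.184 = 0.7994.
Amplification A = 1/(1 − 0.7994) = 4.985.
ΔT = 2.12 × 4.985 = 10.57 °C.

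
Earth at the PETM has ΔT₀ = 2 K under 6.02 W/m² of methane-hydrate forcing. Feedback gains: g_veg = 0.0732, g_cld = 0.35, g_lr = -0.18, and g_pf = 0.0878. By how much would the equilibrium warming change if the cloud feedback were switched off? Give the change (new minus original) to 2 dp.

Original: g = 0.331, ΔT = 2/(1−0.331) = 2.9895 K.
Without cloud: g' = -0.019, ΔT' = 2/(1+0.019) = 1.9627 K.
Change = 1.9627 − 2.9895 = -1.03 K.

-1.03 K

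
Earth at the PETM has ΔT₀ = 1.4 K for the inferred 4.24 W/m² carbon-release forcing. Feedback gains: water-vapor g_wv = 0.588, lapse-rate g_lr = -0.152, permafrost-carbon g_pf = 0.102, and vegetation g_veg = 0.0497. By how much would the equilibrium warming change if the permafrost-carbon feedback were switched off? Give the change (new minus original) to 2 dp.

Original: g = 0.5877, ΔT = 1.4/(1−0.5877) = 3.3956 K.
Without permafrost-carbon: g' = 0.4857, ΔT' = 1.4/(1−0.4857) = 2.7221 K.
Change = 2.7221 − 3.3956 = -0.67 K.

-0.67 K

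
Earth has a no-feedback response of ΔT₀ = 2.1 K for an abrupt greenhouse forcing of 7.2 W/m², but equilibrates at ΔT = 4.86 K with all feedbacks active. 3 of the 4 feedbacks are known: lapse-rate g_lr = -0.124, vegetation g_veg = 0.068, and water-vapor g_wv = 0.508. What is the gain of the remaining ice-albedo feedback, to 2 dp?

0.12

Amplification A = ΔT/ΔT₀ = 4.86/2.1 = 2.314.
Total gain g = 1 − 1/A = 1 − 1/2.314 = 0.5678.
Known gains sum to -0.124 + 0.068 + 0.508 = 0.452.
g_ice = 0.5678 − 0.452 = 0.12.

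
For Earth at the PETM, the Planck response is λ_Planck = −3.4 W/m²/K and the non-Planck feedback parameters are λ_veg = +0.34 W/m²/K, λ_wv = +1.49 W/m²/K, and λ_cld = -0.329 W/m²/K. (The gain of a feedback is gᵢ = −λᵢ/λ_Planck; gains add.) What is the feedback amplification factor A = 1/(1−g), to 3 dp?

1.790

Convert to gains: g_veg = 0.34/3.4 = 0.1; g_wv = 1.49/3.4 = 0.4382; g_cld = -0.329/3.4 = -0.09676.
Total gain g = 0.44144.
A = 1/(1 − 0.44144) = 1.790.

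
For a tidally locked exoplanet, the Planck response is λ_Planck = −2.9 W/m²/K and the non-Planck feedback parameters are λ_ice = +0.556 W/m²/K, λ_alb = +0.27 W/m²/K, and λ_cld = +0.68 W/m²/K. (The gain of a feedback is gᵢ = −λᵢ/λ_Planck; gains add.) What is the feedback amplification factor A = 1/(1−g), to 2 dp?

2.08

Convert to gains: g_ice = 0.556/2.9 = 0.1917; g_alb = 0.27/2.9 = 0.0931; g_cld = 0.68/2.9 = 0.2345.
Total gain g = 0.5193.
A = 1/(1 − 0.5193) = 2.08.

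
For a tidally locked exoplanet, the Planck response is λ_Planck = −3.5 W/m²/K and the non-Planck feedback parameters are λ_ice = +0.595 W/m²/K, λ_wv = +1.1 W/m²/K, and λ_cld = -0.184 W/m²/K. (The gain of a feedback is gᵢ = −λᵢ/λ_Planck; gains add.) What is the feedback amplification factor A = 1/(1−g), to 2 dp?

1.76

Convert to gains: g_ice = 0.595/3.5 = 0.17; g_wv = 1.1/3.5 = 0.3143; g_cld = -0.184/3.5 = -0.05257.
Total gain g = 0.43173.
A = 1/(1 − 0.43173) = 1.76.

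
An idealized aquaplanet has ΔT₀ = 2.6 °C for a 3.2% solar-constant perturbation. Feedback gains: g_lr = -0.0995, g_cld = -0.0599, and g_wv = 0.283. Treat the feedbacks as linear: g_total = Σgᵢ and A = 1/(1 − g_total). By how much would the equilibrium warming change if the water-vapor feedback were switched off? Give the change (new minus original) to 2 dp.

Original: g = 0.1236, ΔT = 2.6/(1−0.1236) = 2.9667 °C.
Without water-vapor: g' = -0.1594, ΔT' = 2.6/(1+0.1594) = 2.2425 °C.
Change = 2.2425 − 2.9667 = -0.72 °C.

-0.72 °C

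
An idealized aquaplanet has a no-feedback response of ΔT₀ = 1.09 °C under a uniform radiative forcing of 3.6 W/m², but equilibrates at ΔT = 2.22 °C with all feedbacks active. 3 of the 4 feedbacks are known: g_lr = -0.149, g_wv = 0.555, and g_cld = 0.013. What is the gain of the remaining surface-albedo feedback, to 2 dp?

0.09

Amplification A = ΔT/ΔT₀ = 2.22/1.09 = 2.037.
Total gain g = 1 − 1/A = 1 − 1/2.037 = 0.5091.
Known gains sum to -0.149 + 0.555 + 0.013 = 0.419.
g_alb = 0.5091 − 0.419 = 0.09.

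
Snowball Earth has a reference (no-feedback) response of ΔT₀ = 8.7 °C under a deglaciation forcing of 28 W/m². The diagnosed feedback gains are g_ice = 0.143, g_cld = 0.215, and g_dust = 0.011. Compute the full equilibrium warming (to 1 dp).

13.8 °C

Total gain g = 0.143 + 0.215 + 0.011 = 0.369.
Amplification A = 1/(1 − 0.369) = 1.585.
ΔT = 8.7 × 1.585 = 13.8 °C.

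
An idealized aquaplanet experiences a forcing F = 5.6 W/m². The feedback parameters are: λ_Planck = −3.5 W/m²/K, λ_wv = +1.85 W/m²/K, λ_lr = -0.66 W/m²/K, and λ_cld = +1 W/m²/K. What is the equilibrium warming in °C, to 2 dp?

Net feedback parameter λ = (−3.5) + (+1.85) + (-0.66) + (+1) = -1.31 W/m²/K.
ΔT = −F/λ = −5.6/(-1.31) = 4.27 °C.

4.27 °C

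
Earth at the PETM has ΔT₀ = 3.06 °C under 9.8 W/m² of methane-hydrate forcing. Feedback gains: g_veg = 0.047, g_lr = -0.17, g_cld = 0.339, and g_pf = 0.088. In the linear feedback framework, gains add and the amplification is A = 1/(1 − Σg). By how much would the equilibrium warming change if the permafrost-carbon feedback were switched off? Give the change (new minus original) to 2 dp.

Original: g = 0.304, ΔT = 3.06/(1−0.304) = 4.3966 °C.
Without permafrost-carbon: g' = 0.216, ΔT' = 3.06/(1−0.216) = 3.9031 °C.
Change = 3.9031 − 4.3966 = -0.49 °C.

-0.49 °C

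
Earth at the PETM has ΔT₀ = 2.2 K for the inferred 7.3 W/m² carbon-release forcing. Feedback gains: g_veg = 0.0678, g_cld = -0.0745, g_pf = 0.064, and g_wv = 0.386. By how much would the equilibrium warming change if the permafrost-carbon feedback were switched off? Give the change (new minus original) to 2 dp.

-0.41 K

Original: g = 0.4433, ΔT = 2.2/(1−0.4433) = 3.9519 K.
Without permafrost-carbon: g' = 0.3793, ΔT' = 2.2/(1−0.3793) = 3.5444 K.
Change = 3.5444 − 3.9519 = -0.41 K.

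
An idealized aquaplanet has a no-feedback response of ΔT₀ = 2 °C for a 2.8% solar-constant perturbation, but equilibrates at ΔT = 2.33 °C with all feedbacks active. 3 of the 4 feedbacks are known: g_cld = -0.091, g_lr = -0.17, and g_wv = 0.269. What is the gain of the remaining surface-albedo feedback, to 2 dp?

Amplification A = ΔT/ΔT₀ = 2.33/2 = 1.165.
Total gain g = 1 − 1/A = 1 − 1/1.165 = 0.1416.
Known gains sum to -0.091 − 0.17 + 0.269 = 0.008.
g_alb = 0.1416 − 0.008 = 0.13.

0.13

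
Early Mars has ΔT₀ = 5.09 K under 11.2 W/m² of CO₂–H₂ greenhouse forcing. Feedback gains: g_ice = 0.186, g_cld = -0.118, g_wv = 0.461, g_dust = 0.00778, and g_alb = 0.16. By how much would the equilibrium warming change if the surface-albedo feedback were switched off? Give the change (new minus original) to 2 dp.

-5.80 K

Original: g = 0.69678, ΔT = 5.09/(1−0.69678) = 16.7865 K.
Without surface-albedo: g' = 0.53678, ΔT' = 5.09/(1−0.53678) = 10.9883 K.
Change = 10.9883 − 16.7865 = -5.80 K.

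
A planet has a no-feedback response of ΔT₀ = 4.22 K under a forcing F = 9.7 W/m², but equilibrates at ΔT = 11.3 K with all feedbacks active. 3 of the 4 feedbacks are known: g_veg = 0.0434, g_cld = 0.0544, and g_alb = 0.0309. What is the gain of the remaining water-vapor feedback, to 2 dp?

0.50

Amplification A = ΔT/ΔT₀ = 11.3/4.22 = 2.678.
Total gain g = 1 − 1/A = 1 − 1/2.678 = 0.6266.
Known gains sum to 0.0434 + 0.0544 + 0.0309 = 0.1287.
g_wv = 0.6266 − 0.1287 = 0.50.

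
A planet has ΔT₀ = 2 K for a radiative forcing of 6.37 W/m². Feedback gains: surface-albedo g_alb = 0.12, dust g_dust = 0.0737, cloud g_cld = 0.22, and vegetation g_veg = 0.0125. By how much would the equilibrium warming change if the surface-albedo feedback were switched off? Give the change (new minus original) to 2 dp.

-0.60 K

Original: g = 0.4262, ΔT = 2/(1−0.4262) = 3.4855 K.
Without surface-albedo: g' = 0.3062, ΔT' = 2/(1−0.3062) = 2.8827 K.
Change = 2.8827 − 3.4855 = -0.60 K.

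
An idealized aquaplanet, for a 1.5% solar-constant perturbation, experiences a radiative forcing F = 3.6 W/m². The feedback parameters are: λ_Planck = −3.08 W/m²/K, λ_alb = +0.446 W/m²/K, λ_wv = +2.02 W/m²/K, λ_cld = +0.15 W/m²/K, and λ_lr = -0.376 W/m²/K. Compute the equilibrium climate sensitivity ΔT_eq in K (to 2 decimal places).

Net feedback parameter λ = (−3.08) + (+0.446) + (+2.02) + (+0.15) + (-0.376) = -0.84 W/m²/K.
ΔT = −F/λ = −3.6/(-0.84) = 4.29 K.

4.29 K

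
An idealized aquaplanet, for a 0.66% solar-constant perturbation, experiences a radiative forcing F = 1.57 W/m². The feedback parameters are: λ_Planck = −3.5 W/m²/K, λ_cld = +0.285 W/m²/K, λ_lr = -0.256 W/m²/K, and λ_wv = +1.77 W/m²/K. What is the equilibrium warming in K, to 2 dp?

0.92 K

Net feedback parameter λ = (−3.5) + (+0.285) + (-0.256) + (+1.77) = -1.701 W/m²/K.
ΔT = −F/λ = −1.57/(-1.701) = 0.92 K.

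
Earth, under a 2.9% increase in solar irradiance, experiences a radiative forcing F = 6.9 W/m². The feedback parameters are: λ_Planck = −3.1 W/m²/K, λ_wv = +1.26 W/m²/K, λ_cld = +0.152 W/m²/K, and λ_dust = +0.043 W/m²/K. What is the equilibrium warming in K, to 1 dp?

4.2 K

Net feedback parameter λ = (−3.1) + (+1.26) + (+0.152) + (+0.043) = -1.645 W/m²/K.
ΔT = −F/λ = −6.9/(-1.645) = 4.2 K.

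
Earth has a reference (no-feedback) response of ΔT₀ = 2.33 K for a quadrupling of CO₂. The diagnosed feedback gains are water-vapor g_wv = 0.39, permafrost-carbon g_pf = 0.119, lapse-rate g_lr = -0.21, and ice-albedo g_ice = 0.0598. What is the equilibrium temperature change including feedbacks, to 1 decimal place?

3.6 K

Total gain g = 0.39 + 0.119 − 0.21 + 0.0598 = 0.3588.
Amplification A = 1/(1 − 0.3588) = 1.56.
ΔT = 2.33 × 1.56 = 3.6 K.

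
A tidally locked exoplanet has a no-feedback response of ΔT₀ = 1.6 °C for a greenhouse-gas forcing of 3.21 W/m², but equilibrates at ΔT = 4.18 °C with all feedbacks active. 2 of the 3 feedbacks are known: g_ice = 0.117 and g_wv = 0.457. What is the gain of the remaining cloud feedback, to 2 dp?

0.04

Amplification A = ΔT/ΔT₀ = 4.18/1.6 = 2.612.
Total gain g = 1 − 1/A = 1 − 1/2.612 = 0.6172.
Known gains sum to 0.117 + 0.457 = 0.574.
g_cld = 0.6172 − 0.574 = 0.04.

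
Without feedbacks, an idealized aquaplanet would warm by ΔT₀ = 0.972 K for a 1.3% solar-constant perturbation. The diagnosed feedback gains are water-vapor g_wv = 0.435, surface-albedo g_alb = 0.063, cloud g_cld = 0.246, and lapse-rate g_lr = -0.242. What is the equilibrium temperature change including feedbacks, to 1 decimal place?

2.0 K

Total gain g = 0.435 + 0.063 + 0.246 − 0.242 = 0.502.
Amplification A = 1/(1 − 0.502) = 2.008.
ΔT = 0.972 × 2.008 = 2.0 K.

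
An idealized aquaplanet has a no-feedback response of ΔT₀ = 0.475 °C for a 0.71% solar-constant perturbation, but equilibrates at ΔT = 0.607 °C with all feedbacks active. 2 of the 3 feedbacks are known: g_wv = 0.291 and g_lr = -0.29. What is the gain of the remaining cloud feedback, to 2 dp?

0.22

Amplification A = ΔT/ΔT₀ = 0.607/0.475 = 1.278.
Total gain g = 1 − 1/A = 1 − 1/1.278 = 0.2175.
Known gains sum to 0.291 − 0.29 = 0.001.
g_cld = 0.2175 − 0.001 = 0.22.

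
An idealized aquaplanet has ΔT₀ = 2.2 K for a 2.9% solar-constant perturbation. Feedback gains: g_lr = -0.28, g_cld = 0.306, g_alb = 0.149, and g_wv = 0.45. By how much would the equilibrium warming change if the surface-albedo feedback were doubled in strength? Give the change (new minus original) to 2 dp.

Original: g = 0.625, ΔT = 2.2/(1−0.625) = 5.8667 K.
With doubled surface-albedo: g' = 0.774, ΔT' = 2.2/(1−0.774) = 9.7345 K.
Change = 9.7345 − 5.8667 = 3.87 K.

3.87 K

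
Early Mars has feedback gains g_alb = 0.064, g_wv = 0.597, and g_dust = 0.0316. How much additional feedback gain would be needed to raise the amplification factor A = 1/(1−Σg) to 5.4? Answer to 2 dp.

0.12

Current total gain = 0.6926.
Target gain for A = 5.4: g* = 1 − 1/5.4 = 0.8148.
Additional gain needed = 0.8148 − 0.6926 = 0.12.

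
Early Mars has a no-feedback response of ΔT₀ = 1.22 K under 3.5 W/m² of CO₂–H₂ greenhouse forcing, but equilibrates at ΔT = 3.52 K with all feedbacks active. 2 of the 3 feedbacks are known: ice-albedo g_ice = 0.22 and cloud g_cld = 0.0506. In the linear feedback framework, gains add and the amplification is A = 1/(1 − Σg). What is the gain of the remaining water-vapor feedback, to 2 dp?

Amplification A = ΔT/ΔT₀ = 3.52/1.22 = 2.885.
Total gain g = 1 − 1/A = 1 − 1/2.885 = 0.6534.
Known gains sum to 0.22 + 0.0506 = 0.2706.
g_wv = 0.6534 − 0.2706 = 0.38.

0.38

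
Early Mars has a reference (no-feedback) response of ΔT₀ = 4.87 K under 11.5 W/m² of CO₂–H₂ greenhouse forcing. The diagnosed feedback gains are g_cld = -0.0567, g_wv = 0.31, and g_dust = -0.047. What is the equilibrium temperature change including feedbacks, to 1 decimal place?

6.1 K

Total gain g = -0.0567 + 0.31 − 0.047 = 0.2063.
Amplification A = 1/(1 − 0.2063) = 1.26.
ΔT = 4.87 × 1.26 = 6.1 K.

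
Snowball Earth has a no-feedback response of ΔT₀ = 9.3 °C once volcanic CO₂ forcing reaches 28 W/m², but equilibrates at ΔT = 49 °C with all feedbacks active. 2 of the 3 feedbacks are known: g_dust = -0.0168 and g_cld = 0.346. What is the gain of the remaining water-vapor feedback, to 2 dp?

0.48

Amplification A = ΔT/ΔT₀ = 49/9.3 = 5.269.
Total gain g = 1 − 1/A = 1 − 1/5.269 = 0.8102.
Known gains sum to -0.0168 + 0.346 = 0.3292.
g_wv = 0.8102 − 0.3292 = 0.48.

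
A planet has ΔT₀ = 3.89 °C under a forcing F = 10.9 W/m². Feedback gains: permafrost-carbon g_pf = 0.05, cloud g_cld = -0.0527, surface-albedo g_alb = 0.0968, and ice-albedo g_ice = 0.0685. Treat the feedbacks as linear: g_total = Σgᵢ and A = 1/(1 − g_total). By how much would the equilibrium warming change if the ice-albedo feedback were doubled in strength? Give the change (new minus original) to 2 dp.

0.41 °C

Original: g = 0.1626, ΔT = 3.89/(1−0.1626) = 4.6453 °C.
With doubled ice-albedo: g' = 0.2311, ΔT' = 3.89/(1−0.2311) = 5.0592 °C.
Change = 5.0592 − 4.6453 = 0.41 °C.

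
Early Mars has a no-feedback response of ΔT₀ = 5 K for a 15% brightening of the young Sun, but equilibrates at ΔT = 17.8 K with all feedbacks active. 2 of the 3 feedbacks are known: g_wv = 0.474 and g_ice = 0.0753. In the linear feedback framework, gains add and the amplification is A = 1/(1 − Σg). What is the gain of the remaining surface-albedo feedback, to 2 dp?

0.17

Amplification A = ΔT/ΔT₀ = 17.8/5 = 3.56.
Total gain g = 1 − 1/A = 1 − 1/3.56 = 0.7191.
Known gains sum to 0.474 + 0.0753 = 0.5493.
g_alb = 0.7191 − 0.5493 = 0.17.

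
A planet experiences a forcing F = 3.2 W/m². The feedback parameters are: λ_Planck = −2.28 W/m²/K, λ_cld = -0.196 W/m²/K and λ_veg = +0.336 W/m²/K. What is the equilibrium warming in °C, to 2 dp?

Net feedback parameter λ = (−2.28) + (-0.196) + (+0.336) = -2.14 W/m²/K.
ΔT = −F/λ = −3.2/(-2.14) = 1.50 °C.

1.50 °C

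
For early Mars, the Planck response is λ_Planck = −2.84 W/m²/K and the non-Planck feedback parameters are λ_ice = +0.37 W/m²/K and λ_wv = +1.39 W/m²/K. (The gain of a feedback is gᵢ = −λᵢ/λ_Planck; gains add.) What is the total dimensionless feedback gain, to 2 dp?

Convert to gains: g_ice = 0.37/2.84 = 0.1303; g_wv = 1.39/2.84 = 0.4894.
Total gain g = 0.6197.

0.62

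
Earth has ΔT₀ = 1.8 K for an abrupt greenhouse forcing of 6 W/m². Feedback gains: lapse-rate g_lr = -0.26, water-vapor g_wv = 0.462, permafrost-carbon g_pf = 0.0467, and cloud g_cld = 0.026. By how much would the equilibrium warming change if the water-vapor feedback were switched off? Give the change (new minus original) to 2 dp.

Original: g = 0.2747, ΔT = 1.8/(1−0.2747) = 2.4817 K.
Without water-vapor: g' = -0.1873, ΔT' = 1.8/(1+0.1873) = 1.5160 K.
Change = 1.5160 − 2.4817 = -0.97 K.

-0.97 K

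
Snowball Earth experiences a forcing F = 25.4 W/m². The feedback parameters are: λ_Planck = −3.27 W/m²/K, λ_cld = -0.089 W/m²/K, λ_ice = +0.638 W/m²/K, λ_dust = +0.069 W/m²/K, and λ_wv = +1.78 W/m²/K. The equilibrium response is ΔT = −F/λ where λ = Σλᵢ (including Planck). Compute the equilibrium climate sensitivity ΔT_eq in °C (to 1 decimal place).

Net feedback parameter λ = (−3.27) + (-0.089) + (+0.638) + (+0.069) + (+1.78) = -0.872 W/m²/K.
ΔT = −F/λ = −25.4/(-0.872) = 29.1 °C.

29.1 °C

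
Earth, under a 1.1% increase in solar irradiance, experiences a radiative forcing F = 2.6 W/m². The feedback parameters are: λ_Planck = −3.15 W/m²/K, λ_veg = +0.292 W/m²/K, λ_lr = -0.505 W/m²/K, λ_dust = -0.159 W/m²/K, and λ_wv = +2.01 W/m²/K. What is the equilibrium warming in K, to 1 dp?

1.7 K

Net feedback parameter λ = (−3.15) + (+0.292) + (-0.505) + (-0.159) + (+2.01) = -1.512 W/m²/K.
ΔT = −F/λ = −2.6/(-1.512) = 1.7 K.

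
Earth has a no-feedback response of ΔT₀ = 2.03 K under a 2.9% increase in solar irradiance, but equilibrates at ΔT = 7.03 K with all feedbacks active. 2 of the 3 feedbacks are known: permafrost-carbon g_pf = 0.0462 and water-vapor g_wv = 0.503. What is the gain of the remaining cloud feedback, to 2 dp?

0.16

Amplification A = ΔT/ΔT₀ = 7.03/2.03 = 3.463.
Total gain g = 1 − 1/A = 1 − 1/3.463 = 0.7112.
Known gains sum to 0.0462 + 0.503 = 0.5492.
g_cld = 0.7112 − 0.5492 = 0.16.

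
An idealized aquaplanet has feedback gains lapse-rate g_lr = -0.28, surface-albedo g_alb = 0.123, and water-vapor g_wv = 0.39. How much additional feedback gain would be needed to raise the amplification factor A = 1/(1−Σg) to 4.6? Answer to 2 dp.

Current total gain = 0.233.
Target gain for A = 4.6: g* = 1 − 1/4.6 = 0.7826.
Additional gain needed = 0.7826 − 0.233 = 0.55.

0.55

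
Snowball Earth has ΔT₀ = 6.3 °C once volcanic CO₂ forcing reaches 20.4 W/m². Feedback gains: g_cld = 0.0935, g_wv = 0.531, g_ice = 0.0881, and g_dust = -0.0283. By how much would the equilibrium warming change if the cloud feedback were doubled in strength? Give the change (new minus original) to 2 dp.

8.40 °C

Original: g = 0.6843, ΔT = 6.3/(1−0.6843) = 19.9557 °C.
With doubled cloud: g' = 0.7778, ΔT' = 6.3/(1−0.7778) = 28.3528 °C.
Change = 28.3528 − 19.9557 = 8.40 °C.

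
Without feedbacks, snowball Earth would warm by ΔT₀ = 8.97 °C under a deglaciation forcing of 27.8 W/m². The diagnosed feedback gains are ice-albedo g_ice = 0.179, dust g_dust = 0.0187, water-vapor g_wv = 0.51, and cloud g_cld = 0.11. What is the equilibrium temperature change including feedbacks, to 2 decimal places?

49.20 °C

Total gain g = 0.179 + 0.0187 + 0.51 + 0.11 = 0.8177.
Amplification A = 1/(1 − 0.8177) = 5.485.
ΔT = 8.97 × 5.485 = 49.20 °C.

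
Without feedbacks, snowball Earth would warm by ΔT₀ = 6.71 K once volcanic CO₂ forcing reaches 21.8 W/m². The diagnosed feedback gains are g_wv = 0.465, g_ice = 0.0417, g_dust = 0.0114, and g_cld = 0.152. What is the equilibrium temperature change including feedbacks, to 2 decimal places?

20.34 K

Total gain g = 0.465 + 0.0417 + 0.0114 + 0.152 = 0.6701.
Amplification A = 1/(1 − 0.6701) = 3.031.
ΔT = 6.71 × 3.031 = 20.34 K.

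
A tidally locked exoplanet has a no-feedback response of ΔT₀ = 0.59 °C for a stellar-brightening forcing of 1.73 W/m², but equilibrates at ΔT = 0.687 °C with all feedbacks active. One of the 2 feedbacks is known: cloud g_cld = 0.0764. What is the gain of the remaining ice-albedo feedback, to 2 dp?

0.06

Amplification A = ΔT/ΔT₀ = 0.687/0.59 = 1.164.
Total gain g = 1 − 1/A = 1 − 1/1.164 = 0.1409.
The known gain is 0.0764.
g_ice = 0.1409 − 0.0764 = 0.06.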